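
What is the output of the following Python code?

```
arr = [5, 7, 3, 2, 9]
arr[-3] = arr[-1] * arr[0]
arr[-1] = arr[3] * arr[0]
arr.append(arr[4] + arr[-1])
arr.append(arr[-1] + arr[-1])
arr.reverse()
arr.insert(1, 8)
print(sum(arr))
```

137

arr[-3] = arr[-1]*arr[0] = 9*5 = 45 → [5, 7, 45, 2, 9]
arr[-1] = arr[3]*arr[0] = 2*5 = 10 → [5, 7, 45, 2, 10]
append arr[4]+arr[-1] = 10+10 = 20 → [5, 7, 45, 2, 10, 20]
append arr[-1]+arr[-1] = 20+20 = 40 → [5, 7, 45, 2, 10, 20, 40]
reverse → [40, 20, 10, 2, 45, 7, 5]
insert 8 at 1 → [40, 8, 20, 10, 2, 45, 7, 5]
sum = 137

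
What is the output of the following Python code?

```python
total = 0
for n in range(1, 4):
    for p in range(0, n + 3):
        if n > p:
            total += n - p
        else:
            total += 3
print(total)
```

37

n=1,p=0: 1>0, total = 0+1 = 1
n=1,p=1: not 1>1, total = 1+3 = 4
n=1,p=2: not 1>2, total = 4+3 = 7
n=1,p=3: not 1>3, total = 7+3 = 10
n=2,p=0: 2>0, total = 10+2 = 12
n=2,p=1: 2>1, total = 12+1 = 13
n=2,p=2: not 2>2, total = 13+3 = 16
n=2,p=3: not 2>3, total = 16+3 = 19
n=2,p=4: not 2>4, total = 19+3 = 22
n=3,p=0: 3>0, total = 22+3 = 25
n=3,p=1: 3>1, total = 25+2 = 27
n=3,p=2: 3>2, total = 27+1 = 28
n=3,p=3: not 3>3, total = 28+3 = 31
n=3,p=4: not 3>4, total = 31+3 = 34
n=3,p=5: not 3>5, total = 34+3 = 37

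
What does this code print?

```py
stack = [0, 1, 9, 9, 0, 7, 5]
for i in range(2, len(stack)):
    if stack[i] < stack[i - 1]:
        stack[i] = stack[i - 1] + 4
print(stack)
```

i=2: 9>=1, unchanged → [0, 1, 9, 9, 0, 7, 5]
i=3: 9>=9, unchanged → [0, 1, 9, 9, 0, 7, 5]
i=4: 0<9, stack[4] = 9+4 = 13 → [0, 1, 9, 9, 13, 7, 5]
i=5: 7<13, stack[5] = 13+4 = 17 → [0, 1, 9, 9, 13, 17, 5]
i=6: 5<17, stack[6] = 17+4 = 21 → [0, 1, 9, 9, 13, 17, 21]

[0, 1, 9, 9, 13, 17, 21]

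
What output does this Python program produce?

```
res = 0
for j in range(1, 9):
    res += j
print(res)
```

j=1: res = 0+1 = 1
j=2: res = 1+2 = 3
j=3: res = 3+3 = 6
j=4: res = 6+4 = 10
j=5: res = 10+5 = 15
j=6: res = 15+6 = 21
j=7: res = 21+7 = 28
j=8: res = 28+8 = 36

36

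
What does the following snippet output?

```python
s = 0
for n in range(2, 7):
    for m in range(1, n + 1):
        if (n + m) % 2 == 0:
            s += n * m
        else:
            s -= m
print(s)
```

135

n=2,m=1: odd sum, s = 0-1 = -1
n=2,m=2: even sum, s = (-1)+4 = 3
n=3,m=1: even sum, s = 3+3 = 6
n=3,m=2: odd sum, s = 6-2 = 4
n=3,m=3: even sum, s = 4+9 = 13
n=4,m=1: odd sum, s = 13-1 = 12
n=4,m=2: even sum, s = 12+8 = 20
n=4,m=3: odd sum, s = 20-3 = 17
n=4,m=4: even sum, s = 17+16 = 33
n=5,m=1: even sum, s = 33+5 = 38
n=5,m=2: odd sum, s = 38-2 = 36
n=5,m=3: even sum, s = 36+15 = 51
n=5,m=4: odd sum, s = 51-4 = 47
n=5,m=5: even sum, s = 47+25 = 72
n=6,m=1: odd sum, s = 72-1 = 71
n=6,m=2: even sum, s = 71+12 = 83
n=6,m=3: odd sum, s = 83-3 = 80
n=6,m=4: even sum, s = 80+24 = 104
n=6,m=5: odd sum, s = 104-5 = 99
n=6,m=6: even sum, s = 99+36 = 135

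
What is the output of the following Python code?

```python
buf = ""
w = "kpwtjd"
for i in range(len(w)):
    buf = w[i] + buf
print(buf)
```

i=0: prepend 'k' → 'k'
i=1: prepend 'p' → 'pk'
i=2: prepend 'w' → 'wpk'
i=3: prepend 't' → 'twpk'
i=4: prepend 'j' → 'jtwpk'
i=5: prepend 'd' → 'djtwpk'

djtwpk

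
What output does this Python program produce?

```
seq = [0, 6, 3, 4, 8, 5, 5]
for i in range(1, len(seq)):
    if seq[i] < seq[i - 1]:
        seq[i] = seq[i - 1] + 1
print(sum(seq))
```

i=1: 6>=0, unchanged → [0, 6, 3, 4, 8, 5, 5]
i=2: 3<6, seq[2] = 6+1 = 7 → [0, 6, 7, 4, 8, 5, 5]
i=3: 4<7, seq[3] = 7+1 = 8 → [0, 6, 7, 8, 8, 5, 5]
i=4: 8>=8, unchanged → [0, 6, 7, 8, 8, 5, 5]
i=5: 5<8, seq[5] = 8+1 = 9 → [0, 6, 7, 8, 8, 9, 5]
i=6: 5<9, seq[6] = 9+1 = 10 → [0, 6, 7, 8, 8, 9, 10]
sum = 48

48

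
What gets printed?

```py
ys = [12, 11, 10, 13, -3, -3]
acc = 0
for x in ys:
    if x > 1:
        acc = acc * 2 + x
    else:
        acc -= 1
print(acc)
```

x=12: >1, acc = 0*2+12 = 12
x=11: >1, acc = 12*2+11 = 35
x=10: >1, acc = 35*2+10 = 80
x=13: >1, acc = 80*2+13 = 173
x=-3: not >1, acc = 173-1 = 172
x=-3: not >1, acc = 172-1 = 171

171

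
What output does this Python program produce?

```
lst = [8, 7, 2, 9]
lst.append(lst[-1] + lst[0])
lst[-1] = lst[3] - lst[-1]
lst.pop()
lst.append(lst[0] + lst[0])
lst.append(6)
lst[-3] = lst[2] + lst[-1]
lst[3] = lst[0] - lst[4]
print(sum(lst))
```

31

append lst[-1]+lst[0] = 9+8 = 17 → [8, 7, 2, 9, 17]
lst[-1] = lst[3]-lst[-1] = 9-17 = -8 → [8, 7, 2, 9, -8]
pop() removes -8 → [8, 7, 2, 9]
append lst[0]+lst[0] = 8+8 = 16 → [8, 7, 2, 9, 16]
append 6 → [8, 7, 2, 9, 16, 6]
lst[-3] = lst[2]+lst[-1] = 2+6 = 8 → [8, 7, 2, 8, 16, 6]
lst[3] = lst[0]-lst[4] = 8-16 = -8 → [8, 7, 2, -8, 16, 6]
sum = 31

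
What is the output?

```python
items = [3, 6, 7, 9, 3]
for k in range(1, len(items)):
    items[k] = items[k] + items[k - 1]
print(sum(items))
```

81

k=1: items[1] = 6+3 = 9 → [3, 9, 7, 9, 3]
k=2: items[2] = 7+9 = 16 → [3, 9, 16, 9, 3]
k=3: items[3] = 9+16 = 25 → [3, 9, 16, 25, 3]
k=4: items[4] = 3+25 = 28 → [3, 9, 16, 25, 28]
sum = 81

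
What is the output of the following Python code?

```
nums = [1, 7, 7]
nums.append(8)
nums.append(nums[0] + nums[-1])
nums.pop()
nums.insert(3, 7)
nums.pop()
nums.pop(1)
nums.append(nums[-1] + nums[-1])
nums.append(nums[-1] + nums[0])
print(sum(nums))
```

44

append 8 → [1, 7, 7, 8]
append nums[0]+nums[-1] = 1+8 = 9 → [1, 7, 7, 8, 9]
pop() removes 9 → [1, 7, 7, 8]
insert 7 at 3 → [1, 7, 7, 7, 8]
pop() removes 8 → [1, 7, 7, 7]
pop(1) removes 7 → [1, 7, 7]
append nums[-1]+nums[-1] = 7+7 = 14 → [1, 7, 7, 14]
append nums[-1]+nums[0] = 14+1 = 15 → [1, 7, 7, 14, 15]
sum = 44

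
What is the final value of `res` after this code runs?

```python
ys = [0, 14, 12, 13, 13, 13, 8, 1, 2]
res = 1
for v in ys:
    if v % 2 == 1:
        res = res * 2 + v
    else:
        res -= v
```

v=0: not odd, res = 1-0 = 1
v=14: not odd, res = 1-14 = -13
v=12: not odd, res = (-13)-12 = -25
v=13: odd, res = (-25)*2+13 = -37
v=13: odd, res = (-37)*2+13 = -61
v=13: odd, res = (-61)*2+13 = -109
v=8: not odd, res = (-109)-8 = -117
v=1: odd, res = (-117)*2+1 = -233
v=2: not odd, res = (-233)-2 = -235

-235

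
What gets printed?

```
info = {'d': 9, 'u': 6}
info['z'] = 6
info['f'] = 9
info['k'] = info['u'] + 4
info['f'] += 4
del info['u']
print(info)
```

{'d': 9, 'z': 6, 'f': 13, 'k': 10}

info['z'] = 6 → {'d': 9, 'u': 6, 'z': 6}
info['f'] = 9 → {'d': 9, 'u': 6, 'z': 6, 'f': 9}
info['k'] = info['u']+4 = 10 → {'d': 9, 'u': 6, 'z': 6, 'f': 9, 'k': 10}
info['f'] = 9+4 = 13 → {'d': 9, 'u': 6, 'z': 6, 'f': 13, 'k': 10}
del 'u' → {'d': 9, 'z': 6, 'f': 13, 'k': 10}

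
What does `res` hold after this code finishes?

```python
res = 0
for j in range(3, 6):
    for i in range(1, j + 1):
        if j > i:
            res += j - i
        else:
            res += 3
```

j=3,i=1: 3>1, res = 0+2 = 2
j=3,i=2: 3>2, res = 2+1 = 3
j=3,i=3: not 3>3, res = 3+3 = 6
j=4,i=1: 4>1, res = 6+3 = 9
j=4,i=2: 4>2, res = 9+2 = 11
j=4,i=3: 4>3, res = 11+1 = 12
j=4,i=4: not 4>4, res = 12+3 = 15
j=5,i=1: 5>1, res = 15+4 = 19
j=5,i=2: 5>2, res = 19+3 = 22
j=5,i=3: 5>3, res = 22+2 = 24
j=5,i=4: 5>4, res = 24+1 = 25
j=5,i=5: not 5>5, res = 25+3 = 28

28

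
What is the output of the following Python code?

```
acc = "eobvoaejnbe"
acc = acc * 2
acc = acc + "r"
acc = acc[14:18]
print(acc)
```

voae

repeat ×2 → 'eobvoaejnbeeobvoaejnbe'
+ 'r' → 'eobvoaejnbeeobvoaejnber'
slice [14:18] → 'voae'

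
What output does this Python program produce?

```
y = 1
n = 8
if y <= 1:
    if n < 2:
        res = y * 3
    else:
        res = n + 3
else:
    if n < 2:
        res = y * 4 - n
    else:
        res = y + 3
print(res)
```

11

y=1, n=8
y <= 1 is True; n < 2 is False
→ res = n + 3 = 11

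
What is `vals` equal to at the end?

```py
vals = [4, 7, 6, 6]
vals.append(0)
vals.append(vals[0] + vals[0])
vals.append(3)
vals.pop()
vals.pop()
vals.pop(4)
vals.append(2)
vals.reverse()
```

append 0 → [4, 7, 6, 6, 0]
append vals[0]+vals[0] = 4+4 = 8 → [4, 7, 6, 6, 0, 8]
append 3 → [4, 7, 6, 6, 0, 8, 3]
pop() removes 3 → [4, 7, 6, 6, 0, 8]
pop() removes 8 → [4, 7, 6, 6, 0]
pop(4) removes 0 → [4, 7, 6, 6]
append 2 → [4, 7, 6, 6, 2]
reverse → [2, 6, 6, 7, 4]

[2, 6, 6, 7, 4]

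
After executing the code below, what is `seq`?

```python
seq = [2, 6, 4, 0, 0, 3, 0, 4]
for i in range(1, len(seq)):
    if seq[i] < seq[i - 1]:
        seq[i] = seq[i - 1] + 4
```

[2, 6, 10, 14, 18, 22, 26, 30]

i=1: 6>=2, unchanged → [2, 6, 4, 0, 0, 3, 0, 4]
i=2: 4<6, seq[2] = 6+4 = 10 → [2, 6, 10, 0, 0, 3, 0, 4]
i=3: 0<10, seq[3] = 10+4 = 14 → [2, 6, 10, 14, 0, 3, 0, 4]
i=4: 0<14, seq[4] = 14+4 = 18 → [2, 6, 10, 14, 18, 3, 0, 4]
i=5: 3<18, seq[5] = 18+4 = 22 → [2, 6, 10, 14, 18, 22, 0, 4]
i=6: 0<22, seq[6] = 22+4 = 26 → [2, 6, 10, 14, 18, 22, 26, 4]
i=7: 4<26, seq[7] = 26+4 = 30 → [2, 6, 10, 14, 18, 22, 26, 30]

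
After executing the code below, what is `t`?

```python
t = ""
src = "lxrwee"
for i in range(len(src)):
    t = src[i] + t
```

'eewrxl'

i=0: prepend 'l' → 'l'
i=1: prepend 'x' → 'xl'
i=2: prepend 'r' → 'rxl'
i=3: prepend 'w' → 'wrxl'
i=4: prepend 'e' → 'ewrxl'
i=5: prepend 'e' → 'eewrxl'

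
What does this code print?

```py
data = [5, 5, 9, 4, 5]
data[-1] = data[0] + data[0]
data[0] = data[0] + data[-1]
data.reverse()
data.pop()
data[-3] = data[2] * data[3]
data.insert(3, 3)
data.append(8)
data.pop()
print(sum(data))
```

data[-1] = data[0]+data[0] = 5+5 = 10 → [5, 5, 9, 4, 10]
data[0] = data[0]+data[-1] = 5+10 = 15 → [15, 5, 9, 4, 10]
reverse → [10, 4, 9, 5, 15]
pop() removes 15 → [10, 4, 9, 5]
data[-3] = data[2]*data[3] = 9*5 = 45 → [10, 45, 9, 5]
insert 3 at 3 → [10, 45, 9, 3, 5]
append 8 → [10, 45, 9, 3, 5, 8]
pop() removes 8 → [10, 45, 9, 3, 5]
sum = 72

72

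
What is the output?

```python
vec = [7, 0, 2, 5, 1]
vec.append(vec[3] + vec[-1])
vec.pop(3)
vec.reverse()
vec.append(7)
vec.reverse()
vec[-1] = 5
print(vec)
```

[7, 7, 0, 2, 1, 5]

append vec[3]+vec[-1] = 5+1 = 6 → [7, 0, 2, 5, 1, 6]
pop(3) removes 5 → [7, 0, 2, 1, 6]
reverse → [6, 1, 2, 0, 7]
append 7 → [6, 1, 2, 0, 7, 7]
reverse → [7, 7, 0, 2, 1, 6]
vec[-1] = 5 → [7, 7, 0, 2, 1, 5]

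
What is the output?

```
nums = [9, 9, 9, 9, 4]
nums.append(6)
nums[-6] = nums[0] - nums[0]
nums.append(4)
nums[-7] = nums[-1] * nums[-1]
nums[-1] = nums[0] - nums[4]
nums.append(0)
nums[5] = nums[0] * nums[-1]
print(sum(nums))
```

append 6 → [9, 9, 9, 9, 4, 6]
nums[-6] = nums[0]-nums[0] = 9-9 = 0 → [0, 9, 9, 9, 4, 6]
append 4 → [0, 9, 9, 9, 4, 6, 4]
nums[-7] = nums[-1]*nums[-1] = 4*4 = 16 → [16, 9, 9, 9, 4, 6, 4]
nums[-1] = nums[0]-nums[4] = 16-4 = 12 → [16, 9, 9, 9, 4, 6, 12]
append 0 → [16, 9, 9, 9, 4, 6, 12, 0]
nums[5] = nums[0]*nums[-1] = 16*0 = 0 → [16, 9, 9, 9, 4, 0, 12, 0]
sum = 59

59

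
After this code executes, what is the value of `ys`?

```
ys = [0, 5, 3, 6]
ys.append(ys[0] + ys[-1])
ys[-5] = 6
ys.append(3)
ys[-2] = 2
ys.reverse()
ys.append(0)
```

append ys[0]+ys[-1] = 0+6 = 6 → [0, 5, 3, 6, 6]
ys[-5] = 6 → [6, 5, 3, 6, 6]
append 3 → [6, 5, 3, 6, 6, 3]
ys[-2] = 2 → [6, 5, 3, 6, 2, 3]
reverse → [3, 2, 6, 3, 5, 6]
append 0 → [3, 2, 6, 3, 5, 6, 0]

[3, 2, 6, 3, 5, 6, 0]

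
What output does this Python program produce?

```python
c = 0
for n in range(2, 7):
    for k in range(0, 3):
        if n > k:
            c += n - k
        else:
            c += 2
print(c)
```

n=2,k=0: 2>0, c = 0+2 = 2
n=2,k=1: 2>1, c = 2+1 = 3
n=2,k=2: not 2>2, c = 3+2 = 5
n=3,k=0: 3>0, c = 5+3 = 8
n=3,k=1: 3>1, c = 8+2 = 10
n=3,k=2: 3>2, c = 10+1 = 11
n=4,k=0: 4>0, c = 11+4 = 15
n=4,k=1: 4>1, c = 15+3 = 18
n=4,k=2: 4>2, c = 18+2 = 20
n=5,k=0: 5>0, c = 20+5 = 25
n=5,k=1: 5>1, c = 25+4 = 29
n=5,k=2: 5>2, c = 29+3 = 32
n=6,k=0: 6>0, c = 32+6 = 38
n=6,k=1: 6>1, c = 38+5 = 43
n=6,k=2: 6>2, c = 43+4 = 47

47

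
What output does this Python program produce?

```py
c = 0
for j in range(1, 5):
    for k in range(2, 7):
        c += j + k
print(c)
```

j=1,k=2: c = 0+3 = 3
j=1,k=3: c = 3+4 = 7
j=1,k=4: c = 7+5 = 12
j=1,k=5: c = 12+6 = 18
j=1,k=6: c = 18+7 = 25
j=2,k=2: c = 25+4 = 29
j=2,k=3: c = 29+5 = 34
j=2,k=4: c = 34+6 = 40
j=2,k=5: c = 40+7 = 47
j=2,k=6: c = 47+8 = 55
j=3,k=2: c = 55+5 = 60
j=3,k=3: c = 60+6 = 66
j=3,k=4: c = 66+7 = 73
j=3,k=5: c = 73+8 = 81
j=3,k=6: c = 81+9 = 90
j=4,k=2: c = 90+6 = 96
j=4,k=3: c = 96+7 = 103
j=4,k=4: c = 103+8 = 111
j=4,k=5: c = 111+9 = 120
j=4,k=6: c = 120+10 = 130

130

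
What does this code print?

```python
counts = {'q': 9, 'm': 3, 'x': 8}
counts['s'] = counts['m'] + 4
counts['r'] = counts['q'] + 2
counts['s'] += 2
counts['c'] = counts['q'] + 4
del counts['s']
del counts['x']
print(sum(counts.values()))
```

36

counts['s'] = counts['m']+4 = 7 → {'q': 9, 'm': 3, 'x': 8, 's': 7}
counts['r'] = counts['q']+2 = 11 → {'q': 9, 'm': 3, 'x': 8, 's': 7, 'r': 11}
counts['s'] = 7+2 = 9 → {'q': 9, 'm': 3, 'x': 8, 's': 9, 'r': 11}
counts['c'] = counts['q']+4 = 13 → {'q': 9, 'm': 3, 'x': 8, 's': 9, 'r': 11, 'c': 13}
del 's' → {'q': 9, 'm': 3, 'x': 8, 'r': 11, 'c': 13}
del 'x' → {'q': 9, 'm': 3, 'r': 11, 'c': 13}
sum of values = 36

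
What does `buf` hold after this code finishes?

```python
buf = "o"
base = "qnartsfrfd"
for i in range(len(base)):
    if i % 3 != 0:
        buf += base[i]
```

'onatsrf'

i=0: skip
i=1: add 'n' → 'on'
i=2: add 'a' → 'ona'
i=3: skip
i=4: add 't' → 'onat'
i=5: add 's' → 'onats'
i=6: skip
i=7: add 'r' → 'onatsr'
i=8: add 'f' → 'onatsrf'
i=9: skip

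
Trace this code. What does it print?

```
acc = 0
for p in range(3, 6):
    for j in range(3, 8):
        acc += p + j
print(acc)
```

p=3,j=3: acc = 0+6 = 6
p=3,j=4: acc = 6+7 = 13
p=3,j=5: acc = 13+8 = 21
p=3,j=6: acc = 21+9 = 30
p=3,j=7: acc = 30+10 = 40
p=4,j=3: acc = 40+7 = 47
p=4,j=4: acc = 47+8 = 55
p=4,j=5: acc = 55+9 = 64
p=4,j=6: acc = 64+10 = 74
p=4,j=7: acc = 74+11 = 85
p=5,j=3: acc = 85+8 = 93
p=5,j=4: acc = 93+9 = 102
p=5,j=5: acc = 102+10 = 112
p=5,j=6: acc = 112+11 = 123
p=5,j=7: acc = 123+12 = 135

135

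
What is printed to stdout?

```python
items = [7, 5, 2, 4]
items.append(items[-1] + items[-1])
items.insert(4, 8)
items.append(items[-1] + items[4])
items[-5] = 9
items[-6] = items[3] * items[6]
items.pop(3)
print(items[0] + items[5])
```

23

append items[-1]+items[-1] = 4+4 = 8 → [7, 5, 2, 4, 8]
insert 8 at 4 → [7, 5, 2, 4, 8, 8]
append items[-1]+items[4] = 8+8 = 16 → [7, 5, 2, 4, 8, 8, 16]
items[-5] = 9 → [7, 5, 9, 4, 8, 8, 16]
items[-6] = items[3]*items[6] = 4*16 = 64 → [7, 64, 9, 4, 8, 8, 16]
pop(3) removes 4 → [7, 64, 9, 8, 8, 16]
items[0]+items[5] = 7+16 = 23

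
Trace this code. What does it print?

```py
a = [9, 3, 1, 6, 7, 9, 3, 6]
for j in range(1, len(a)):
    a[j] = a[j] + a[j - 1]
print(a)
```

j=1: a[1] = 3+9 = 12 → [9, 12, 1, 6, 7, 9, 3, 6]
j=2: a[2] = 1+12 = 13 → [9, 12, 13, 6, 7, 9, 3, 6]
j=3: a[3] = 6+13 = 19 → [9, 12, 13, 19, 7, 9, 3, 6]
j=4: a[4] = 7+19 = 26 → [9, 12, 13, 19, 26, 9, 3, 6]
j=5: a[5] = 9+26 = 35 → [9, 12, 13, 19, 26, 35, 3, 6]
j=6: a[6] = 3+35 = 38 → [9, 12, 13, 19, 26, 35, 38, 6]
j=7: a[7] = 6+38 = 44 → [9, 12, 13, 19, 26, 35, 38, 44]

[9, 12, 13, 19, 26, 35, 38, 44]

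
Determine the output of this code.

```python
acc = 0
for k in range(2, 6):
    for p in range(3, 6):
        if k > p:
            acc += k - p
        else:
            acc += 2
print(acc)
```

k=2,p=3: not 2>3, acc = 0+2 = 2
k=2,p=4: not 2>4, acc = 2+2 = 4
k=2,p=5: not 2>5, acc = 4+2 = 6
k=3,p=3: not 3>3, acc = 6+2 = 8
k=3,p=4: not 3>4, acc = 8+2 = 10
k=3,p=5: not 3>5, acc = 10+2 = 12
k=4,p=3: 4>3, acc = 12+1 = 13
k=4,p=4: not 4>4, acc = 13+2 = 15
k=4,p=5: not 4>5, acc = 15+2 = 17
k=5,p=3: 5>3, acc = 17+2 = 19
k=5,p=4: 5>4, acc = 19+1 = 20
k=5,p=5: not 5>5, acc = 20+2 = 22

22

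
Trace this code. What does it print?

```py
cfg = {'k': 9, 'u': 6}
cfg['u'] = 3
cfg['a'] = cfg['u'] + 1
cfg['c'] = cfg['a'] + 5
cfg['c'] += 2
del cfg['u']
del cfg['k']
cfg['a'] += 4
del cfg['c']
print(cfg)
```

{'a': 8}

cfg['u'] = 3 → {'k': 9, 'u': 3}
cfg['a'] = cfg['u']+1 = 4 → {'k': 9, 'u': 3, 'a': 4}
cfg['c'] = cfg['a']+5 = 9 → {'k': 9, 'u': 3, 'a': 4, 'c': 9}
cfg['c'] = 9+2 = 11 → {'k': 9, 'u': 3, 'a': 4, 'c': 11}
del 'u' → {'k': 9, 'a': 4, 'c': 11}
del 'k' → {'a': 4, 'c': 11}
cfg['a'] = 4+4 = 8 → {'a': 8, 'c': 11}
del 'c' → {'a': 8}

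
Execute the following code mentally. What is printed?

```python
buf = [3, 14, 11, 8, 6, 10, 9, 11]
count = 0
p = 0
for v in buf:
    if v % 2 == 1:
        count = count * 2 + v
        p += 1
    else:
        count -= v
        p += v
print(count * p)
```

v=3: odd, count = 0*2+3 = 3; p=1
v=14: not odd, count = 3-14 = -11; p=15
v=11: odd, count = (-11)*2+11 = -11; p=16
v=8: not odd, count = (-11)-8 = -19; p=24
v=6: not odd, count = (-19)-6 = -25; p=30
v=10: not odd, count = (-25)-10 = -35; p=40
v=9: odd, count = (-35)*2+9 = -61; p=41
v=11: odd, count = (-61)*2+11 = -111; p=42
count*p = (-111)*42 = -4662

-4662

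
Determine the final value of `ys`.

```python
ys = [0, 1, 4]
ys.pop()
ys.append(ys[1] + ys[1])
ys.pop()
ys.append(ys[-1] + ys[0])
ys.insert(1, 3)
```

pop() removes 4 → [0, 1]
append ys[1]+ys[1] = 1+1 = 2 → [0, 1, 2]
pop() removes 2 → [0, 1]
append ys[-1]+ys[0] = 1+0 = 1 → [0, 1, 1]
insert 3 at 1 → [0, 3, 1, 1]

[0, 3, 1, 1]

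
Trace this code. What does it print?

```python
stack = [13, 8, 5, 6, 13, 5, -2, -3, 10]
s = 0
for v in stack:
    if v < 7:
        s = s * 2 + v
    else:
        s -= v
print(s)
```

-645

v=13: not <7, s = 0-13 = -13
v=8: not <7, s = (-13)-8 = -21
v=5: <7, s = (-21)*2+5 = -37
v=6: <7, s = (-37)*2+6 = -68
v=13: not <7, s = (-68)-13 = -81
v=5: <7, s = (-81)*2+5 = -157
v=-2: <7, s = (-157)*2+(-2) = -316
v=-3: <7, s = (-316)*2+(-3) = -635
v=10: not <7, s = (-635)-10 = -645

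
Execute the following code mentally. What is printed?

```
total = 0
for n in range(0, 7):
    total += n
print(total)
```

n=0: total = 0+0 = 0
n=1: total = 0+1 = 1
n=2: total = 1+2 = 3
n=3: total = 3+3 = 6
n=4: total = 6+4 = 10
n=5: total = 10+5 = 15
n=6: total = 15+6 = 21

21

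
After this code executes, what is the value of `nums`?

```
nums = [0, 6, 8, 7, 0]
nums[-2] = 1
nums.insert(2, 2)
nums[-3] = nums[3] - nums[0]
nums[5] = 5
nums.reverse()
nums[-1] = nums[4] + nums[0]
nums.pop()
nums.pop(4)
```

nums[-2] = 1 → [0, 6, 8, 1, 0]
insert 2 at 2 → [0, 6, 2, 8, 1, 0]
nums[-3] = nums[3]-nums[0] = 8-0 = 8 → [0, 6, 2, 8, 1, 0]
nums[5] = 5 → [0, 6, 2, 8, 1, 5]
reverse → [5, 1, 8, 2, 6, 0]
nums[-1] = nums[4]+nums[0] = 6+5 = 11 → [5, 1, 8, 2, 6, 11]
pop() removes 11 → [5, 1, 8, 2, 6]
pop(4) removes 6 → [5, 1, 8, 2]

[5, 1, 8, 2]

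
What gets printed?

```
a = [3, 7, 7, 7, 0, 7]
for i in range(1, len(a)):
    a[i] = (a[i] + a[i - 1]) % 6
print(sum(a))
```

13

i=1: a[1] = (7+3)%6 = 4 → [3, 4, 7, 7, 0, 7]
i=2: a[2] = (7+4)%6 = 5 → [3, 4, 5, 7, 0, 7]
i=3: a[3] = (7+5)%6 = 0 → [3, 4, 5, 0, 0, 7]
i=4: a[4] = (0+0)%6 = 0 → [3, 4, 5, 0, 0, 7]
i=5: a[5] = (7+0)%6 = 1 → [3, 4, 5, 0, 0, 1]
sum = 13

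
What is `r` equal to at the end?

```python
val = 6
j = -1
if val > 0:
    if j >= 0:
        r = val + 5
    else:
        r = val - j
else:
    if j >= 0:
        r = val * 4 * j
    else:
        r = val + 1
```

val=6, j=-1
val > 0 is True; j >= 0 is False
→ r = val - j = 7

7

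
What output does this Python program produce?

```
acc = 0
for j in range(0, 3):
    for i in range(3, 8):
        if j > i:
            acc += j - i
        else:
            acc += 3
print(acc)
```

45

j=0,i=3: not 0>3, acc = 0+3 = 3
j=0,i=4: not 0>4, acc = 3+3 = 6
j=0,i=5: not 0>5, acc = 6+3 = 9
j=0,i=6: not 0>6, acc = 9+3 = 12
j=0,i=7: not 0>7, acc = 12+3 = 15
j=1,i=3: not 1>3, acc = 15+3 = 18
j=1,i=4: not 1>4, acc = 18+3 = 21
j=1,i=5: not 1>5, acc = 21+3 = 24
j=1,i=6: not 1>6, acc = 24+3 = 27
j=1,i=7: not 1>7, acc = 27+3 = 30
j=2,i=3: not 2>3, acc = 30+3 = 33
j=2,i=4: not 2>4, acc = 33+3 = 36
j=2,i=5: not 2>5, acc = 36+3 = 39
j=2,i=6: not 2>6, acc = 39+3 = 42
j=2,i=7: not 2>7, acc = 42+3 = 45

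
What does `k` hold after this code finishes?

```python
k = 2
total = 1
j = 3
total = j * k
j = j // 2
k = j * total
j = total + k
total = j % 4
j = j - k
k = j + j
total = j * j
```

total = 3*2 = 6
j = 3//2 = 1
k = 1*6 = 6
j = 6+6 = 12
total = 12%4 = 0
j = 12-6 = 6
k = 6+6 = 12
total = 6*6 = 36

12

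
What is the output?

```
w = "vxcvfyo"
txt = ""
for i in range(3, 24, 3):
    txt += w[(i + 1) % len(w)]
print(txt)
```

i=3: add w[4]='f' → 'f'
i=6: add w[0]='v' → 'fv'
i=9: add w[3]='v' → 'fvv'
i=12: add w[6]='o' → 'fvvo'
i=15: add w[2]='c' → 'fvvoc'
i=18: add w[5]='y' → 'fvvocy'
i=21: add w[1]='x' → 'fvvocyx'

fvvocyx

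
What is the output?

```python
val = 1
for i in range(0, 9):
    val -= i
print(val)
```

i=0: val = 1-0 = 1
i=1: val = 1-1 = 0
i=2: val = 0-2 = -2
i=3: val = (-2)-3 = -5
i=4: val = (-5)-4 = -9
i=5: val = (-9)-5 = -14
i=6: val = (-14)-6 = -20
i=7: val = (-20)-7 = -27
i=8: val = (-27)-8 = -35

-35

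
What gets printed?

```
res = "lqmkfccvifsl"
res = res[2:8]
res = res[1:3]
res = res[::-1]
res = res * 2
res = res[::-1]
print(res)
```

kfkf

slice [2:8] → 'mkfccv'
slice [1:3] → 'kf'
reverse → 'fk'
repeat ×2 → 'fkfk'
reverse → 'kfkf'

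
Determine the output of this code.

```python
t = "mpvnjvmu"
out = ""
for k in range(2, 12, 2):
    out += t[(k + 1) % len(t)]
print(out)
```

nvupn

k=2: add t[3]='n' → 'n'
k=4: add t[5]='v' → 'nv'
k=6: add t[7]='u' → 'nvu'
k=8: add t[1]='p' → 'nvup'
k=10: add t[3]='n' → 'nvupn'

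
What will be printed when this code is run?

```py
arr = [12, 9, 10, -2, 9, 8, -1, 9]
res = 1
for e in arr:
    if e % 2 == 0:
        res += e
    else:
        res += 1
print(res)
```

e=12: even, res = 1+12 = 13
e=9: not even, res = 13+1 = 14
e=10: even, res = 14+10 = 24
e=-2: even, res = 24+(-2) = 22
e=9: not even, res = 22+1 = 23
e=8: even, res = 23+8 = 31
e=-1: not even, res = 31+1 = 32
e=9: not even, res = 32+1 = 33

33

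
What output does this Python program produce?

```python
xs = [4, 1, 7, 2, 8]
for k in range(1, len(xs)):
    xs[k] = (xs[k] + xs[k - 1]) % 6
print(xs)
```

[4, 5, 0, 2, 4]

k=1: xs[1] = (1+4)%6 = 5 → [4, 5, 7, 2, 8]
k=2: xs[2] = (7+5)%6 = 0 → [4, 5, 0, 2, 8]
k=3: xs[3] = (2+0)%6 = 2 → [4, 5, 0, 2, 8]
k=4: xs[4] = (8+2)%6 = 4 → [4, 5, 0, 2, 4]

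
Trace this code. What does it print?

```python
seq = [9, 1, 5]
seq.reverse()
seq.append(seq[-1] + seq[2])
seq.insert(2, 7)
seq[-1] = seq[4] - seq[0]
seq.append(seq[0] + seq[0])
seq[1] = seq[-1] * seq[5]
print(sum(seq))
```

144

reverse → [5, 1, 9]
append seq[-1]+seq[2] = 9+9 = 18 → [5, 1, 9, 18]
insert 7 at 2 → [5, 1, 7, 9, 18]
seq[-1] = seq[4]-seq[0] = 18-5 = 13 → [5, 1, 7, 9, 13]
append seq[0]+seq[0] = 5+5 = 10 → [5, 1, 7, 9, 13, 10]
seq[1] = seq[-1]*seq[5] = 10*10 = 100 → [5, 100, 7, 9, 13, 10]
sum = 144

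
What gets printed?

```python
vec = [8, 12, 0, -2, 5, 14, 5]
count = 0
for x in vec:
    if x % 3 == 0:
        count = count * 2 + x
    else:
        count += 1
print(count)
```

32

x=8: not %3==0, count = 0+1 = 1
x=12: %3==0, count = 1*2+12 = 14
x=0: %3==0, count = 14*2+0 = 28
x=-2: not %3==0, count = 28+1 = 29
x=5: not %3==0, count = 29+1 = 30
x=14: not %3==0, count = 30+1 = 31
x=5: not %3==0, count = 31+1 = 32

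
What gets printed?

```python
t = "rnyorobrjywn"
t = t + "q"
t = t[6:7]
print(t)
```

+ 'q' → 'rnyorobrjywnq'
slice [6:7] → 'b'

b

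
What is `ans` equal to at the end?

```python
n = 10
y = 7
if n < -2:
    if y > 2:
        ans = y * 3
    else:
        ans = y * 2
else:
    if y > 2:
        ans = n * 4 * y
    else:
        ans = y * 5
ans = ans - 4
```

n=10, y=7
n < -2 is False; y > 2 is True
→ ans = n * 4 * y = 280
ans = 280-4 = 276

276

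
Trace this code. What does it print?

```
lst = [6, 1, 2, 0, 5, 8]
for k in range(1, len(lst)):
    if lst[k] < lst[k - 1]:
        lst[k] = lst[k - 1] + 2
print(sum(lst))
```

66

k=1: 1<6, lst[1] = 6+2 = 8 → [6, 8, 2, 0, 5, 8]
k=2: 2<8, lst[2] = 8+2 = 10 → [6, 8, 10, 0, 5, 8]
k=3: 0<10, lst[3] = 10+2 = 12 → [6, 8, 10, 12, 5, 8]
k=4: 5<12, lst[4] = 12+2 = 14 → [6, 8, 10, 12, 14, 8]
k=5: 8<14, lst[5] = 14+2 = 16 → [6, 8, 10, 12, 14, 16]
sum = 66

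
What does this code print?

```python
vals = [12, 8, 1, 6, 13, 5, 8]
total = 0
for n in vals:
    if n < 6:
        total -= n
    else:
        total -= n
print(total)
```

-53

n=12: not <6, total = 0-12 = -12
n=8: not <6, total = (-12)-8 = -20
n=1: <6, total = (-20)-1 = -21
n=6: not <6, total = (-21)-6 = -27
n=13: not <6, total = (-27)-13 = -40
n=5: <6, total = (-40)-5 = -45
n=8: not <6, total = (-45)-8 = -53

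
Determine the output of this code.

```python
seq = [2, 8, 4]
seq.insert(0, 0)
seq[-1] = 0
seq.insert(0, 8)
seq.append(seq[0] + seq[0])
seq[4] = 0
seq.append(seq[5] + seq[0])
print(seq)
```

insert 0 at 0 → [0, 2, 8, 4]
seq[-1] = 0 → [0, 2, 8, 0]
insert 8 at 0 → [8, 0, 2, 8, 0]
append seq[0]+seq[0] = 8+8 = 16 → [8, 0, 2, 8, 0, 16]
seq[4] = 0 → [8, 0, 2, 8, 0, 16]
append seq[5]+seq[0] = 16+8 = 24 → [8, 0, 2, 8, 0, 16, 24]

[8, 0, 2, 8, 0, 16, 24]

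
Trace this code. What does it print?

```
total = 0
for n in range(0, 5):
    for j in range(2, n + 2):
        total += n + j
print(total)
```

n=1,j=2: total = 0+3 = 3
n=2,j=2: total = 3+4 = 7
n=2,j=3: total = 7+5 = 12
n=3,j=2: total = 12+5 = 17
n=3,j=3: total = 17+6 = 23
n=3,j=4: total = 23+7 = 30
n=4,j=2: total = 30+6 = 36
n=4,j=3: total = 36+7 = 43
n=4,j=4: total = 43+8 = 51
n=4,j=5: total = 51+9 = 60

60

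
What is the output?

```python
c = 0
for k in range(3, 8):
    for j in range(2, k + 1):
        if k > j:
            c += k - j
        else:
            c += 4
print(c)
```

k=3,j=2: 3>2, c = 0+1 = 1
k=3,j=3: not 3>3, c = 1+4 = 5
k=4,j=2: 4>2, c = 5+2 = 7
k=4,j=3: 4>3, c = 7+1 = 8
k=4,j=4: not 4>4, c = 8+4 = 12
k=5,j=2: 5>2, c = 12+3 = 15
k=5,j=3: 5>3, c = 15+2 = 17
k=5,j=4: 5>4, c = 17+1 = 18
k=5,j=5: not 5>5, c = 18+4 = 22
k=6,j=2: 6>2, c = 22+4 = 26
k=6,j=3: 6>3, c = 26+3 = 29
k=6,j=4: 6>4, c = 29+2 = 31
k=6,j=5: 6>5, c = 31+1 = 32
k=6,j=6: not 6>6, c = 32+4 = 36
k=7,j=2: 7>2, c = 36+5 = 41
k=7,j=3: 7>3, c = 41+4 = 45
k=7,j=4: 7>4, c = 45+3 = 48
k=7,j=5: 7>5, c = 48+2 = 50
k=7,j=6: 7>6, c = 50+1 = 51
k=7,j=7: not 7>7, c = 51+4 = 55

55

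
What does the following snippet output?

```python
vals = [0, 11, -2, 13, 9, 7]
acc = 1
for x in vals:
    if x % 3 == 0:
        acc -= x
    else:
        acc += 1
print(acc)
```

-4

x=0: %3==0, acc = 1-0 = 1
x=11: not %3==0, acc = 1+1 = 2
x=-2: not %3==0, acc = 2+1 = 3
x=13: not %3==0, acc = 3+1 = 4
x=9: %3==0, acc = 4-9 = -5
x=7: not %3==0, acc = (-5)+1 = -4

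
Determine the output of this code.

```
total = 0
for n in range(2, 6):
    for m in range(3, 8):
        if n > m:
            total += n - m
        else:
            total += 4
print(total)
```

n=2,m=3: not 2>3, total = 0+4 = 4
n=2,m=4: not 2>4, total = 4+4 = 8
n=2,m=5: not 2>5, total = 8+4 = 12
n=2,m=6: not 2>6, total = 12+4 = 16
n=2,m=7: not 2>7, total = 16+4 = 20
n=3,m=3: not 3>3, total = 20+4 = 24
n=3,m=4: not 3>4, total = 24+4 = 28
n=3,m=5: not 3>5, total = 28+4 = 32
n=3,m=6: not 3>6, total = 32+4 = 36
n=3,m=7: not 3>7, total = 36+4 = 40
n=4,m=3: 4>3, total = 40+1 = 41
n=4,m=4: not 4>4, total = 41+4 = 45
n=4,m=5: not 4>5, total = 45+4 = 49
n=4,m=6: not 4>6, total = 49+4 = 53
n=4,m=7: not 4>7, total = 53+4 = 57
n=5,m=3: 5>3, total = 57+2 = 59
n=5,m=4: 5>4, total = 59+1 = 60
n=5,m=5: not 5>5, total = 60+4 = 64
n=5,m=6: not 5>6, total = 64+4 = 68
n=5,m=7: not 5>7, total = 68+4 = 72

72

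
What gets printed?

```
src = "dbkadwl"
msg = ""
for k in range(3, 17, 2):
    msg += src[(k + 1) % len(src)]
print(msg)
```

dlbawdk

k=3: add src[4]='d' → 'd'
k=5: add src[6]='l' → 'dl'
k=7: add src[1]='b' → 'dlb'
k=9: add src[3]='a' → 'dlba'
k=11: add src[5]='w' → 'dlbaw'
k=13: add src[0]='d' → 'dlbawd'
k=15: add src[2]='k' → 'dlbawdk'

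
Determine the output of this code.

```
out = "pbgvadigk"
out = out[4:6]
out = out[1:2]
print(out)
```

slice [4:6] → 'ad'
slice [1:2] → 'd'

d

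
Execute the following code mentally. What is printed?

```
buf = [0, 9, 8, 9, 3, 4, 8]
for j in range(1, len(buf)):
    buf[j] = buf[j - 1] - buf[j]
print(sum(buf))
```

j=1: buf[1] = 0-9 = -9 → [0, -9, 8, 9, 3, 4, 8]
j=2: buf[2] = (-9)-8 = -17 → [0, -9, -17, 9, 3, 4, 8]
j=3: buf[3] = (-17)-9 = -26 → [0, -9, -17, -26, 3, 4, 8]
j=4: buf[4] = (-26)-3 = -29 → [0, -9, -17, -26, -29, 4, 8]
j=5: buf[5] = (-29)-4 = -33 → [0, -9, -17, -26, -29, -33, 8]
j=6: buf[6] = (-33)-8 = -41 → [0, -9, -17, -26, -29, -33, -41]
sum = -155

-155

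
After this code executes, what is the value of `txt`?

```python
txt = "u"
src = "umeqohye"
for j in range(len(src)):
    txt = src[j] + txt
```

j=0: prepend 'u' → 'uu'
j=1: prepend 'm' → 'muu'
j=2: prepend 'e' → 'emuu'
j=3: prepend 'q' → 'qemuu'
j=4: prepend 'o' → 'oqemuu'
j=5: prepend 'h' → 'hoqemuu'
j=6: prepend 'y' → 'yhoqemuu'
j=7: prepend 'e' → 'eyhoqemuu'

'eyhoqemuu'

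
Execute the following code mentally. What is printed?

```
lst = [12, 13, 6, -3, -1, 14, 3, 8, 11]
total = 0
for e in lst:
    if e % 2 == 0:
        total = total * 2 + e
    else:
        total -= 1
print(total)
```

137

e=12: even, total = 0*2+12 = 12
e=13: not even, total = 12-1 = 11
e=6: even, total = 11*2+6 = 28
e=-3: not even, total = 28-1 = 27
e=-1: not even, total = 27-1 = 26
e=14: even, total = 26*2+14 = 66
e=3: not even, total = 66-1 = 65
e=8: even, total = 65*2+8 = 138
e=11: not even, total = 138-1 = 137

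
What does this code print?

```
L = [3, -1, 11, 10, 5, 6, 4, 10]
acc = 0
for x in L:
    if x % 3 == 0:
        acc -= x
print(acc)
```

-9

x=3: %3==0, acc = 0-3 = -3
x=-1: not %3==0
x=11: not %3==0
x=10: not %3==0
x=5: not %3==0
x=6: %3==0, acc = (-3)-6 = -9
x=4: not %3==0
x=10: not %3==0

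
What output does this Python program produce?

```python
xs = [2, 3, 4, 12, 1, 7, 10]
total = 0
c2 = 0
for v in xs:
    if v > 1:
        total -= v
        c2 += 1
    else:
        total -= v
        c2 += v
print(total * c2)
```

v=2: >1, total = 0-2 = -2; c2=1
v=3: >1, total = (-2)-3 = -5; c2=2
v=4: >1, total = (-5)-4 = -9; c2=3
v=12: >1, total = (-9)-12 = -21; c2=4
v=1: not >1, total = (-21)-1 = -22; c2=5
v=7: >1, total = (-22)-7 = -29; c2=6
v=10: >1, total = (-29)-10 = -39; c2=7
total*c2 = (-39)*7 = -273

-273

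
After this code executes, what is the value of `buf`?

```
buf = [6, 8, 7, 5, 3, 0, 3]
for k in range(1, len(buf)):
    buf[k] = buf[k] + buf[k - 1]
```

k=1: buf[1] = 8+6 = 14 → [6, 14, 7, 5, 3, 0, 3]
k=2: buf[2] = 7+14 = 21 → [6, 14, 21, 5, 3, 0, 3]
k=3: buf[3] = 5+21 = 26 → [6, 14, 21, 26, 3, 0, 3]
k=4: buf[4] = 3+26 = 29 → [6, 14, 21, 26, 29, 0, 3]
k=5: buf[5] = 0+29 = 29 → [6, 14, 21, 26, 29, 29, 3]
k=6: buf[6] = 3+29 = 32 → [6, 14, 21, 26, 29, 29, 32]

[6, 14, 21, 26, 29, 29, 32]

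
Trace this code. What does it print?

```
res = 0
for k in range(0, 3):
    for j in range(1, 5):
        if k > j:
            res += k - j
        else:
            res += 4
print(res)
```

45

k=0,j=1: not 0>1, res = 0+4 = 4
k=0,j=2: not 0>2, res = 4+4 = 8
k=0,j=3: not 0>3, res = 8+4 = 12
k=0,j=4: not 0>4, res = 12+4 = 16
k=1,j=1: not 1>1, res = 16+4 = 20
k=1,j=2: not 1>2, res = 20+4 = 24
k=1,j=3: not 1>3, res = 24+4 = 28
k=1,j=4: not 1>4, res = 28+4 = 32
k=2,j=1: 2>1, res = 32+1 = 33
k=2,j=2: not 2>2, res = 33+4 = 37
k=2,j=3: not 2>3, res = 37+4 = 41
k=2,j=4: not 2>4, res = 41+4 = 45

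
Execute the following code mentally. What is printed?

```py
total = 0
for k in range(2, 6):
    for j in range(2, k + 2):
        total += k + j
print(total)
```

102

k=2,j=2: total = 0+4 = 4
k=2,j=3: total = 4+5 = 9
k=3,j=2: total = 9+5 = 14
k=3,j=3: total = 14+6 = 20
k=3,j=4: total = 20+7 = 27
k=4,j=2: total = 27+6 = 33
k=4,j=3: total = 33+7 = 40
k=4,j=4: total = 40+8 = 48
k=4,j=5: total = 48+9 = 57
k=5,j=2: total = 57+7 = 64
k=5,j=3: total = 64+8 = 72
k=5,j=4: total = 72+9 = 81
k=5,j=5: total = 81+10 = 91
k=5,j=6: total = 91+11 = 102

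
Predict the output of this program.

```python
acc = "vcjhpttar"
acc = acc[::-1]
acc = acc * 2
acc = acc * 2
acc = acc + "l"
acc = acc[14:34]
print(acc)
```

reverse → 'rattphjcv'
repeat ×2 → 'rattphjcvrattphjcv'
repeat ×2 → 'rattphjcvrattphjcvrattphjcvrattphjcv'
+ 'l' → 'rattphjcvrattphjcvrattphjcvrattphjcvl'
slice [14:34] → 'hjcvrattphjcvrattphj'

hjcvrattphjcvrattphj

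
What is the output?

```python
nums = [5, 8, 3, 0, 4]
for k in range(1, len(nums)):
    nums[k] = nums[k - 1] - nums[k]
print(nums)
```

k=1: nums[1] = 5-8 = -3 → [5, -3, 3, 0, 4]
k=2: nums[2] = (-3)-3 = -6 → [5, -3, -6, 0, 4]
k=3: nums[3] = (-6)-0 = -6 → [5, -3, -6, -6, 4]
k=4: nums[4] = (-6)-4 = -10 → [5, -3, -6, -6, -10]

[5, -3, -6, -6, -10]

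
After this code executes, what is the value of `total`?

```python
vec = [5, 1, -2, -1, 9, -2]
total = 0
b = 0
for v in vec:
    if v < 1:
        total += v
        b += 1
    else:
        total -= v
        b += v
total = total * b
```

-360

v=5: not <1, total = 0-5 = -5; b=5
v=1: not <1, total = (-5)-1 = -6; b=6
v=-2: <1, total = (-6)+(-2) = -8; b=7
v=-1: <1, total = (-8)+(-1) = -9; b=8
v=9: not <1, total = (-9)-9 = -18; b=17
v=-2: <1, total = (-18)+(-2) = -20; b=18
total*b = (-20)*18 = -360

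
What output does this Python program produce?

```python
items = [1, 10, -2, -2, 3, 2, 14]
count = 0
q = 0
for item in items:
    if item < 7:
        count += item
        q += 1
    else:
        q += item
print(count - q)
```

item=1: <7, count = 0+1 = 1; q=1
item=10: not <7; q=11
item=-2: <7, count = 1+(-2) = -1; q=12
item=-2: <7, count = (-1)+(-2) = -3; q=13
item=3: <7, count = (-3)+3 = 0; q=14
item=2: <7, count = 0+2 = 2; q=15
item=14: not <7; q=29
count-q = 2-29 = -27

-27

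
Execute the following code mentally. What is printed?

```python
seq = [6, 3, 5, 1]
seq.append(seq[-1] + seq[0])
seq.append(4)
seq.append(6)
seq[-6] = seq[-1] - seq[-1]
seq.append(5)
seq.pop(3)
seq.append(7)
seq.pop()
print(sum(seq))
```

33

append seq[-1]+seq[0] = 1+6 = 7 → [6, 3, 5, 1, 7]
append 4 → [6, 3, 5, 1, 7, 4]
append 6 → [6, 3, 5, 1, 7, 4, 6]
seq[-6] = seq[-1]-seq[-1] = 6-6 = 0 → [6, 0, 5, 1, 7, 4, 6]
append 5 → [6, 0, 5, 1, 7, 4, 6, 5]
pop(3) removes 1 → [6, 0, 5, 7, 4, 6, 5]
append 7 → [6, 0, 5, 7, 4, 6, 5, 7]
pop() removes 7 → [6, 0, 5, 7, 4, 6, 5]
sum = 33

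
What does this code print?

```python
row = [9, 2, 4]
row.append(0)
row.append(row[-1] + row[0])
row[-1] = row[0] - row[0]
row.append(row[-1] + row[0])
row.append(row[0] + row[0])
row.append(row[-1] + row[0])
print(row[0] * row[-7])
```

append 0 → [9, 2, 4, 0]
append row[-1]+row[0] = 0+9 = 9 → [9, 2, 4, 0, 9]
row[-1] = row[0]-row[0] = 9-9 = 0 → [9, 2, 4, 0, 0]
append row[-1]+row[0] = 0+9 = 9 → [9, 2, 4, 0, 0, 9]
append row[0]+row[0] = 9+9 = 18 → [9, 2, 4, 0, 0, 9, 18]
append row[-1]+row[0] = 18+9 = 27 → [9, 2, 4, 0, 0, 9, 18, 27]
row[0]*row[-7] = 9*2 = 18

18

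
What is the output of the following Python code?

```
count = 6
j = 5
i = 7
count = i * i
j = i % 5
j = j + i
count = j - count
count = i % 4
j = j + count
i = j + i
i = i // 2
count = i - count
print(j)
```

count = 7*7 = 49
j = 7%5 = 2
j = 2+7 = 9
count = 9-49 = -40
count = 7%4 = 3
j = 9+3 = 12
i = 12+7 = 19
i = 19//2 = 9
count = 9-3 = 6

12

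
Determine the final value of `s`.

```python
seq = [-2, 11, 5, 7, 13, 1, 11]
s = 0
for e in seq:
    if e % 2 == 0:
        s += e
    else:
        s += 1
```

e=-2: even, s = 0+(-2) = -2
e=11: not even, s = (-2)+1 = -1
e=5: not even, s = (-1)+1 = 0
e=7: not even, s = 0+1 = 1
e=13: not even, s = 1+1 = 2
e=1: not even, s = 2+1 = 3
e=11: not even, s = 3+1 = 4

4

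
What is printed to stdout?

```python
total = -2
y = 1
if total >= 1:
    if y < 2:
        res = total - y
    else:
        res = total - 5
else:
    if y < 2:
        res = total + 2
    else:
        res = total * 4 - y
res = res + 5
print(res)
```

5

total=-2, y=1
total >= 1 is False; y < 2 is True
→ res = total + 2 = 0
res = 0+5 = 5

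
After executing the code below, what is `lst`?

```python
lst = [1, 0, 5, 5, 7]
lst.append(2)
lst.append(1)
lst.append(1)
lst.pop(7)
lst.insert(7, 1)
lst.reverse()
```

[1, 1, 2, 7, 5, 5, 0, 1]

append 2 → [1, 0, 5, 5, 7, 2]
append 1 → [1, 0, 5, 5, 7, 2, 1]
append 1 → [1, 0, 5, 5, 7, 2, 1, 1]
pop(7) removes 1 → [1, 0, 5, 5, 7, 2, 1]
insert 1 at 7 → [1, 0, 5, 5, 7, 2, 1, 1]
reverse → [1, 1, 2, 7, 5, 5, 0, 1]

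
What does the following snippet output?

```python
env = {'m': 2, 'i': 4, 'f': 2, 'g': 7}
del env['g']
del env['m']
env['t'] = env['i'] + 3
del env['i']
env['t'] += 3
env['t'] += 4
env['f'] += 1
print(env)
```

{'f': 3, 't': 14}

del 'g' → {'m': 2, 'i': 4, 'f': 2}
del 'm' → {'i': 4, 'f': 2}
env['t'] = env['i']+3 = 7 → {'i': 4, 'f': 2, 't': 7}
del 'i' → {'f': 2, 't': 7}
env['t'] = 7+3 = 10 → {'f': 2, 't': 10}
env['t'] = 10+4 = 14 → {'f': 2, 't': 14}
env['f'] = 2+1 = 3 → {'f': 3, 't': 14}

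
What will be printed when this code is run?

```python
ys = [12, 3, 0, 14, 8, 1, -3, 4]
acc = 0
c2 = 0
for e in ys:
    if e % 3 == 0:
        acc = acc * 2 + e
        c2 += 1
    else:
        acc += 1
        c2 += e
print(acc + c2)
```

143

e=12: %3==0, acc = 0*2+12 = 12; c2=1
e=3: %3==0, acc = 12*2+3 = 27; c2=2
e=0: %3==0, acc = 27*2+0 = 54; c2=3
e=14: not %3==0, acc = 54+1 = 55; c2=17
e=8: not %3==0, acc = 55+1 = 56; c2=25
e=1: not %3==0, acc = 56+1 = 57; c2=26
e=-3: %3==0, acc = 57*2+(-3) = 111; c2=27
e=4: not %3==0, acc = 111+1 = 112; c2=31
acc+c2 = 112+31 = 143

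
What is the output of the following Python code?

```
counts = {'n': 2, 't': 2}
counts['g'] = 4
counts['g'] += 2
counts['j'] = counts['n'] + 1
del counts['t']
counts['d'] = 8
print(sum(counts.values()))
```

counts['g'] = 4 → {'n': 2, 't': 2, 'g': 4}
counts['g'] = 4+2 = 6 → {'n': 2, 't': 2, 'g': 6}
counts['j'] = counts['n']+1 = 3 → {'n': 2, 't': 2, 'g': 6, 'j': 3}
del 't' → {'n': 2, 'g': 6, 'j': 3}
counts['d'] = 8 → {'n': 2, 'g': 6, 'j': 3, 'd': 8}
sum of values = 19

19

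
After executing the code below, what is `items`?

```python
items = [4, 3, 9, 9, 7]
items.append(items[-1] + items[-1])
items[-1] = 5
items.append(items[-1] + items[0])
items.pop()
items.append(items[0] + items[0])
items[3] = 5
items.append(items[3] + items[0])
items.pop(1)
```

[4, 9, 5, 7, 5, 8, 9]

append items[-1]+items[-1] = 7+7 = 14 → [4, 3, 9, 9, 7, 14]
items[-1] = 5 → [4, 3, 9, 9, 7, 5]
append items[-1]+items[0] = 5+4 = 9 → [4, 3, 9, 9, 7, 5, 9]
pop() removes 9 → [4, 3, 9, 9, 7, 5]
append items[0]+items[0] = 4+4 = 8 → [4, 3, 9, 9, 7, 5, 8]
items[3] = 5 → [4, 3, 9, 5, 7, 5, 8]
append items[3]+items[0] = 5+4 = 9 → [4, 3, 9, 5, 7, 5, 8, 9]
pop(1) removes 3 → [4, 9, 5, 7, 5, 8, 9]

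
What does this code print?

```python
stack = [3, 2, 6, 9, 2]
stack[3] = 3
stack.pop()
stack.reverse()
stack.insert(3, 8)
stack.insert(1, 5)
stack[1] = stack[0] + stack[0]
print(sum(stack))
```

28

stack[3] = 3 → [3, 2, 6, 3, 2]
pop() removes 2 → [3, 2, 6, 3]
reverse → [3, 6, 2, 3]
insert 8 at 3 → [3, 6, 2, 8, 3]
insert 5 at 1 → [3, 5, 6, 2, 8, 3]
stack[1] = stack[0]+stack[0] = 3+3 = 6 → [3, 6, 6, 2, 8, 3]
sum = 28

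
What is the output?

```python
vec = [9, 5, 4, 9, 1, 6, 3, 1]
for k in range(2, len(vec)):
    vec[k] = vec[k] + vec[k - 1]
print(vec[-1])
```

29

k=2: vec[2] = 4+5 = 9 → [9, 5, 9, 9, 1, 6, 3, 1]
k=3: vec[3] = 9+9 = 18 → [9, 5, 9, 18, 1, 6, 3, 1]
k=4: vec[4] = 1+18 = 19 → [9, 5, 9, 18, 19, 6, 3, 1]
k=5: vec[5] = 6+19 = 25 → [9, 5, 9, 18, 19, 25, 3, 1]
k=6: vec[6] = 3+25 = 28 → [9, 5, 9, 18, 19, 25, 28, 1]
k=7: vec[7] = 1+28 = 29 → [9, 5, 9, 18, 19, 25, 28, 29]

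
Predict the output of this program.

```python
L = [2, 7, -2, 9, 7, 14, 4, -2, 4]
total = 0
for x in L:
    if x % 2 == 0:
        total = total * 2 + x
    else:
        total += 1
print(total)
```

x=2: even, total = 0*2+2 = 2
x=7: not even, total = 2+1 = 3
x=-2: even, total = 3*2+(-2) = 4
x=9: not even, total = 4+1 = 5
x=7: not even, total = 5+1 = 6
x=14: even, total = 6*2+14 = 26
x=4: even, total = 26*2+4 = 56
x=-2: even, total = 56*2+(-2) = 110
x=4: even, total = 110*2+4 = 224

224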